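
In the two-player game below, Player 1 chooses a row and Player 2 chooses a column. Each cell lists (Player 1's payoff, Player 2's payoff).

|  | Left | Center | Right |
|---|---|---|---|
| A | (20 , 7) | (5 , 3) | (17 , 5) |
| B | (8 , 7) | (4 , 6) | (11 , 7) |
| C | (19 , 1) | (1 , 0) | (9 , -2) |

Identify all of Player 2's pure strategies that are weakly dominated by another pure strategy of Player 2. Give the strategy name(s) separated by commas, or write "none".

Center, Right

Left: no other strategy beats it everywhere (Center at A (7>3); Right at A (7>5)).
Center: dominated, since Left does at least as well everywhere (A: 7>3, B: 7>6, C: 1>0).
Right is weakly dominated by Left (A: 7>5, B: 7=7, C: 1>-2).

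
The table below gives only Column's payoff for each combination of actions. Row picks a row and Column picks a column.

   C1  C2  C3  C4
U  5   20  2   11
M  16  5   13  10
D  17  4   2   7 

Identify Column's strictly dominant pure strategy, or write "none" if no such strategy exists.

C1 fails to dominate C2 at U (5<20).
C2 fails to dominate C1 at M (5<16).
C3 fails to dominate C1 at U (2<5).
C4 fails to dominate C1 at M (10<16).
No single strategy dominates all the others.

none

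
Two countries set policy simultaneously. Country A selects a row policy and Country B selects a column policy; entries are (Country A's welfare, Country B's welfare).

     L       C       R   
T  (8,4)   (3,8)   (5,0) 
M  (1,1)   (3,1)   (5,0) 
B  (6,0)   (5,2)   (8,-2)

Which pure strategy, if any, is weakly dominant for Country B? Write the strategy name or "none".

C vs L: T: 8>4, M: 1=1, B: 2>0.
C vs R: T: 8>0, M: 1>0, B: 2>-2.
C is at least as good as every other strategy against every opponent action, so it is weakly dominant.

C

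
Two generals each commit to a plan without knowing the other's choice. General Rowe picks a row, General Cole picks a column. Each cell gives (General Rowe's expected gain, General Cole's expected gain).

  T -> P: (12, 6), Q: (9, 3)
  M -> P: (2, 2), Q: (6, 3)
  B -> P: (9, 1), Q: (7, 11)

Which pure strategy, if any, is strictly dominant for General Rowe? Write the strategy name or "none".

T vs M: P: 12>2, Q: 9>6.
T vs B: P: 12>9, Q: 9>7.
T strictly beats every other strategy against every opponent action, so it is strictly dominant.

T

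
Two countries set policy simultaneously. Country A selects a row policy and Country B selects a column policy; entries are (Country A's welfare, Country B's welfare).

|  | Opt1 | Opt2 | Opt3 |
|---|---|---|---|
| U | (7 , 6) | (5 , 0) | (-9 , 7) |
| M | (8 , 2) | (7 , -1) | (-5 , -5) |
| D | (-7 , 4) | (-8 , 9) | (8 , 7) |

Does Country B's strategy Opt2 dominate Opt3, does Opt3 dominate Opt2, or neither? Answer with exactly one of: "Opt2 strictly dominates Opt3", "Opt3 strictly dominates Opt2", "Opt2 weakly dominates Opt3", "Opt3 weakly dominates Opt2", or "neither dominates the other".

neither dominates the other

Compare Opt2 to Opt3 across every action of Country A: U: 0<7, M: -1>-5, D: 9>7.
Opt2 does better at M, D but worse at U; neither strategy dominates the other.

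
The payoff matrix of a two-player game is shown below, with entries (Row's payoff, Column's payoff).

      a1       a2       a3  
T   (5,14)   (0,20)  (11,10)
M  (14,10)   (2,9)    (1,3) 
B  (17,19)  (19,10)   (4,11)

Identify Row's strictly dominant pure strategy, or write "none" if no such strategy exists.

none

T fails to dominate M at a1 (5<14).
M fails to dominate T at a3 (1<11).
B fails to dominate T at a3 (4<11).
No single strategy dominates all the others.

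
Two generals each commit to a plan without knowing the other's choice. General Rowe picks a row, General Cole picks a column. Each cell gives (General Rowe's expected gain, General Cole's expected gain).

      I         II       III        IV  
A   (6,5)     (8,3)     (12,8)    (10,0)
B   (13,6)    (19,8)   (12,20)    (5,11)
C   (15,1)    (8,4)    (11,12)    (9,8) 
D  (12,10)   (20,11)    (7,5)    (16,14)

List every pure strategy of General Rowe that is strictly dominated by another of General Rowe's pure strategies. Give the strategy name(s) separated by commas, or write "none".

none

Nothing dominates A: B at III (12=12); C at II (8=8); D at III (12>7).
B is not dominated — it holds its own against A at I (13>6); C at II (19>8); D at I (13>12).
Nothing dominates C: A at I (15>6); B at I (15>13); D at I (15>12).
D is not dominated — it holds its own against A at I (12>6); B at II (20>19); C at II (20>8).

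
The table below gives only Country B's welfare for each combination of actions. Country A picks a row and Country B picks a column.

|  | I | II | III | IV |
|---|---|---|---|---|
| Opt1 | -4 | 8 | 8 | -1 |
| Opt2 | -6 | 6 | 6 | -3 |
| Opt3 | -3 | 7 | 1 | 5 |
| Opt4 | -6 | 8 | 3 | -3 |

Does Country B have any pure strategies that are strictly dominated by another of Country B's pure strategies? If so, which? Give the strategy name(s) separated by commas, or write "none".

I, IV

II strictly dominates I — Opt1: 8>-4, Opt2: 6>-6, Opt3: 7>-3, Opt4: 8>-6.
II is not dominated — it holds its own against I at Opt1 (8>-4); III at Opt1 (8=8); IV at Opt1 (8>-1).
Nothing dominates III: I at Opt1 (8>-4); II at Opt1 (8=8); IV at Opt1 (8>-1).
II strictly dominates IV — Opt1: 8>-1, Opt2: 6>-3, Opt3: 7>5, Opt4: 8>-3.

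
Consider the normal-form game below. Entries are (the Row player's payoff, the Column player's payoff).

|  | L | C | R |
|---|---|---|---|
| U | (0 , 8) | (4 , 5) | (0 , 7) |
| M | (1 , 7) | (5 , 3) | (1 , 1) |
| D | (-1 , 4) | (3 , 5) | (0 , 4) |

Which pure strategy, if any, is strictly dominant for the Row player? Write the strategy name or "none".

M vs U: L: 1>0, C: 5>4, R: 1>0.
M vs D: L: 1>-1, C: 5>3, R: 1>0.
M strictly beats every other strategy against every opponent action, so it is strictly dominant.

M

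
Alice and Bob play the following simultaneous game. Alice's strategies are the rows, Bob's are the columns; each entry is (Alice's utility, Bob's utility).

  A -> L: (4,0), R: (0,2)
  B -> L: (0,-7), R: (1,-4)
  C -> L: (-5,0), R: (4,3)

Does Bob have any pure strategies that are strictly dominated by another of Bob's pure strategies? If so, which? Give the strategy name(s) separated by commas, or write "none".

L

L: dominated, since R does at least as well everywhere (A: 2>0, B: -4>-7, C: 3>0).
R is not dominated — it holds its own against L at A (2>0).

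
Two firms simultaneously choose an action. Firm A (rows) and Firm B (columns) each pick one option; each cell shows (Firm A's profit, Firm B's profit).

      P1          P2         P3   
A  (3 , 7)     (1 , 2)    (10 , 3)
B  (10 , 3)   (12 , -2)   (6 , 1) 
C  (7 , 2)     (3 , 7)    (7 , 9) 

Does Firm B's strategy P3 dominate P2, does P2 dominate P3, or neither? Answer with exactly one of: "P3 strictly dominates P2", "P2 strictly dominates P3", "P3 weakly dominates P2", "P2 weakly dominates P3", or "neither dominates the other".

Compare P3 to P2 across every action of Firm A: A: 3>2, B: 1>-2, C: 9>7.
P3 gives a strictly higher payoff against every action of Firm A, so P3 strictly dominates P2.

P3 strictly dominates P2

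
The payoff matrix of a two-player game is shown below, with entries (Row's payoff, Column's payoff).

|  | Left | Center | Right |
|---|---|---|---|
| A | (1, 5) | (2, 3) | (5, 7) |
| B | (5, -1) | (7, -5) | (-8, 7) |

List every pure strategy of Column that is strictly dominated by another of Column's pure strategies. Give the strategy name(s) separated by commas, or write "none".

Left, Center

Left: dominated, since Right does at least as well everywhere (A: 7>5, B: 7>-1).
Left strictly dominates Center — A: 5>3, B: -1>-5.
Nothing dominates Right: Left at A (7>5); Center at A (7>3).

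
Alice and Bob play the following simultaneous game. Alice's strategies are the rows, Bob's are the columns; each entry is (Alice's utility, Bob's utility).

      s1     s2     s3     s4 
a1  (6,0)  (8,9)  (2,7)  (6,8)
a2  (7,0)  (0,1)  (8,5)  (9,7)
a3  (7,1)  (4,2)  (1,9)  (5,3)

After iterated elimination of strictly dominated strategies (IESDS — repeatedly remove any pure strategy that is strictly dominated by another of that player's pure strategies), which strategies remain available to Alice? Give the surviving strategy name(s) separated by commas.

a1, a2

For Bob, s2 strictly dominates s1 on the remaining rows (a1: 9>0, a2: 1>0, a3: 2>1); eliminate s1.
Alice's strategy a3 is strictly dominated by a1 (s2: 8>4, s3: 2>1, s4: 6>5) and is removed.
Column s3 is eliminated: s4 beats it against every remaining row (a1: 8>7, a2: 7>5).
Among the remaining strategies, none is strictly dominated by another pure strategy of the same player, so the elimination stops.
Surviving strategies — Alice: {a1, a2}; Bob: {s2, s4}.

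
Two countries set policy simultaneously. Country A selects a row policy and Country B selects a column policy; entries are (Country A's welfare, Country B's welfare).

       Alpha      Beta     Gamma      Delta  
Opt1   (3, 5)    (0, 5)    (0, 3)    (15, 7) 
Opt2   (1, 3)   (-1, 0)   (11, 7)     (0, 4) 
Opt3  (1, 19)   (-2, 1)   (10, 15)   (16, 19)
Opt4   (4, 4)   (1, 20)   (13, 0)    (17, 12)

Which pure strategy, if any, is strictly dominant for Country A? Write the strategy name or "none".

Opt4 vs Opt1: Alpha: 4>3, Beta: 1>0, Gamma: 13>0, Delta: 17>15.
Opt4 vs Opt2: Alpha: 4>1, Beta: 1>-1, Gamma: 13>11, Delta: 17>0.
Opt4 vs Opt3: Alpha: 4>1, Beta: 1>-2, Gamma: 13>10, Delta: 17>16.
Opt4 strictly beats every other strategy against every opponent action, so it is strictly dominant.

Opt4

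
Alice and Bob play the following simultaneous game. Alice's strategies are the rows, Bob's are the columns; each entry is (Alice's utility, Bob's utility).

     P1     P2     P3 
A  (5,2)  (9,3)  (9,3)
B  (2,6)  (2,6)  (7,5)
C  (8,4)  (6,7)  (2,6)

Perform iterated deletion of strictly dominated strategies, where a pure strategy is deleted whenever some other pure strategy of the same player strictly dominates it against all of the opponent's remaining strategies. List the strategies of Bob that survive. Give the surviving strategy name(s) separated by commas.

Alice's strategy B is strictly dominated by A (P1: 5>2, P2: 9>2, P3: 9>7) and is removed.
Column P1 is eliminated: P2 beats it against every remaining row (A: 3>2, C: 7>4).
For Alice, A strictly dominates C on the remaining columns (P2: 9>6, P3: 9>2); eliminate C.
Among the remaining strategies, none is strictly dominated by another pure strategy of the same player, so the elimination stops.
Surviving strategies — Alice: {A}; Bob: {P2, P3}.

P2, P3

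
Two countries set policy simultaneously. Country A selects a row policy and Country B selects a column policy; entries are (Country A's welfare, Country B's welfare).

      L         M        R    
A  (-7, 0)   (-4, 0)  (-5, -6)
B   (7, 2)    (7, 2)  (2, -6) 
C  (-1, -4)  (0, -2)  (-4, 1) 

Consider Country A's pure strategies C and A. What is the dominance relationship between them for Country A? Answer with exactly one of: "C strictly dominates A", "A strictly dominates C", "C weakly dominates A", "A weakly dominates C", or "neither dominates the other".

C strictly dominates A

C's payoffs vs A's, by Country B's action — L: -1>-7, M: 0>-4, R: -4>-5.
C gives a strictly higher payoff against every action of Country B, so C strictly dominates A.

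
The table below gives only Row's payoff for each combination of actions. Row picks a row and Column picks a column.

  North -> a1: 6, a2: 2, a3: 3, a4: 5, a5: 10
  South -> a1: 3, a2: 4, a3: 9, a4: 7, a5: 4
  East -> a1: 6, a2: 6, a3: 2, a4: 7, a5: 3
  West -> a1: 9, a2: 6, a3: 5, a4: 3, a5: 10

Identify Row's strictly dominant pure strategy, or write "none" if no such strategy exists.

North fails to dominate South at a2 (2<4).
South fails to dominate North at a1 (3<6).
East fails to dominate North at a1 (6=6).
West fails to dominate North at a4 (3<5).
No single strategy dominates all the others.

none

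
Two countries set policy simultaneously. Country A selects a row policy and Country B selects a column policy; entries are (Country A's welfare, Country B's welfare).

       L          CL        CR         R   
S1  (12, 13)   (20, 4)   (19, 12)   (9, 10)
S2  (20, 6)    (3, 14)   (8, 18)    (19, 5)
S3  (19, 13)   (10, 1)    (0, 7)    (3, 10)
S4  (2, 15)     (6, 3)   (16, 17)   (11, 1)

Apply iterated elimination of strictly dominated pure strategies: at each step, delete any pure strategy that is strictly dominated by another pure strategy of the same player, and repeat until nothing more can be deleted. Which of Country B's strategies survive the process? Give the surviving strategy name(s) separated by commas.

For Country B, CR strictly dominates CL on the remaining rows (S1: 12>4, S2: 18>14, S3: 7>1, S4: 17>3); eliminate CL.
For Country A, S2 strictly dominates S3 on the remaining columns (L: 20>19, CR: 8>0, R: 19>3); eliminate S3.
For Country B, L strictly dominates R on the remaining rows (S1: 13>10, S2: 6>5, S4: 15>1); eliminate R.
For Country A, S1 strictly dominates S4 on the remaining columns (L: 12>2, CR: 19>16); eliminate S4.
Among the remaining strategies, none is strictly dominated by another pure strategy of the same player, so the elimination stops.
Surviving strategies — Country A: {S1, S2}; Country B: {L, CR}.

L, CR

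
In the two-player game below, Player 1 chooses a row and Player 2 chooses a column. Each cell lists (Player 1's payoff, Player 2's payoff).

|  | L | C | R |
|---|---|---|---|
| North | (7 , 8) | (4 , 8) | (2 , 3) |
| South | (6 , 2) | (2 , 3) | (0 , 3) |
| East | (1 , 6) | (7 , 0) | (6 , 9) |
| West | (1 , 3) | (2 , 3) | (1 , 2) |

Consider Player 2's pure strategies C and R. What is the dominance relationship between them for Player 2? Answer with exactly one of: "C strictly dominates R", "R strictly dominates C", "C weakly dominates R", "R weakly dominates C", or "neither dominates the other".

neither dominates the other

C's payoffs vs R's, by Player 1's action — North: 8>3, South: 3=3, East: 0<9, West: 3>2.
C does better at North, West but worse at East; neither strategy dominates the other.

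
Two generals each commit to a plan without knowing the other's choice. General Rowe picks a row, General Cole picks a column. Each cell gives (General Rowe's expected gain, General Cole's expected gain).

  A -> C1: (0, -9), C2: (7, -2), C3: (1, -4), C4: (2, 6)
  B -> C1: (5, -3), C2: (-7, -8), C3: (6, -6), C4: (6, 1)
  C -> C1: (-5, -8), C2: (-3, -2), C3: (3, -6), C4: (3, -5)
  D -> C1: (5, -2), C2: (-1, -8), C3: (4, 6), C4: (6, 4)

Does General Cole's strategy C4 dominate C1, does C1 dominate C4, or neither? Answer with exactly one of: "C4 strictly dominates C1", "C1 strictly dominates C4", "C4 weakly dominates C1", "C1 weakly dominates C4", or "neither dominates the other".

C4 strictly dominates C1

C4's payoffs vs C1's, by General Rowe's action — A: 6>-9, B: 1>-3, C: -5>-8, D: 4>-2.
C4 gives a strictly higher payoff against each opponent action, so C4 strictly dominates C1.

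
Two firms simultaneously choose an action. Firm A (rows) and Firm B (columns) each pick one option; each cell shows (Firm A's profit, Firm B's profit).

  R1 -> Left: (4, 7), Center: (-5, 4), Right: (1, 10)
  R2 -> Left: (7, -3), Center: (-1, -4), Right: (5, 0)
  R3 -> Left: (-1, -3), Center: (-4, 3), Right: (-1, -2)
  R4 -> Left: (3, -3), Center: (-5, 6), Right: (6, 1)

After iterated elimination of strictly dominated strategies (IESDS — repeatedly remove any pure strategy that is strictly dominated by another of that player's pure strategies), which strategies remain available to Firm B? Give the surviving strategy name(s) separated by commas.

Row R1 is eliminated: R2 beats it against every remaining column (Left: 7>4, Center: -1>-5, Right: 5>1).
For Firm A, R2 strictly dominates R3 on the remaining columns (Left: 7>-1, Center: -1>-4, Right: 5>-1); eliminate R3.
For Firm B, Right strictly dominates Left on the remaining rows (R2: 0>-3, R4: 1>-3); eliminate Left.
Among the remaining strategies, none is strictly dominated by another pure strategy of the same player, so the elimination stops.
Surviving strategies — Firm A: {R2, R4}; Firm B: {Center, Right}.

Center, Right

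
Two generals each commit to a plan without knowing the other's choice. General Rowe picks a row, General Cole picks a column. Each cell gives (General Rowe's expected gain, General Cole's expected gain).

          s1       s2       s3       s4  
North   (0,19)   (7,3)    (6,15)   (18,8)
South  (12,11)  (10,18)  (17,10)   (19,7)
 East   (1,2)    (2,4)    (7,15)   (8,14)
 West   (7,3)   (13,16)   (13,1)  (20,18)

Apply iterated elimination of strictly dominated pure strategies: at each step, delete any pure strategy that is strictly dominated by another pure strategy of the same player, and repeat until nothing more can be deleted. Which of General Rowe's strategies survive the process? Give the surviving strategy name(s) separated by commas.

General Rowe's strategy North is strictly dominated by South (s1: 12>0, s2: 10>7, s3: 17>6, s4: 19>18) and is removed.
For General Rowe, South strictly dominates East on the remaining columns (s1: 12>1, s2: 10>2, s3: 17>7, s4: 19>8); eliminate East.
General Cole's strategy s1 is strictly dominated by s2 (South: 18>11, West: 16>3) and is removed.
General Cole's strategy s3 is strictly dominated by s2 (South: 18>10, West: 16>1) and is removed.
General Rowe's strategy South is strictly dominated by West (s2: 13>10, s4: 20>19) and is removed.
For General Cole, s4 strictly dominates s2 on the remaining rows (West: 18>16); eliminate s2.
Among the remaining strategies, none is strictly dominated by another pure strategy of the same player, so the elimination stops.
Surviving strategies — General Rowe: {West}; General Cole: {s4}.

West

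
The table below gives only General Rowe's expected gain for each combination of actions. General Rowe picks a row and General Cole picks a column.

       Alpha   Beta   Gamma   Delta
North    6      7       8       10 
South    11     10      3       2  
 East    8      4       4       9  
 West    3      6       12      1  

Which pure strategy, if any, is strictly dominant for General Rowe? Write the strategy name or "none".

none

North fails to dominate South at Alpha (6<11).
South fails to dominate North at Gamma (3<8).
East fails to dominate North at Beta (4<7).
West fails to dominate North at Alpha (3<6).
No single strategy dominates all the others.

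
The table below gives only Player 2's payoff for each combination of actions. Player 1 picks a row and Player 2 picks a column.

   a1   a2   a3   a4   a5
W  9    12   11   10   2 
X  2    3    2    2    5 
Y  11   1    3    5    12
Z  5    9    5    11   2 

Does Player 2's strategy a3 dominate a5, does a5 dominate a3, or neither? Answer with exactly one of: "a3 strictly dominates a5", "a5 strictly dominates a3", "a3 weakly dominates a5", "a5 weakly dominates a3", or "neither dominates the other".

neither dominates the other

Compare a3 to a5 across each opponent action: W: 11>2, X: 2<5, Y: 3<12, Z: 5>2.
a3 does better at W, Z but worse at X, Y; neither strategy dominates the other.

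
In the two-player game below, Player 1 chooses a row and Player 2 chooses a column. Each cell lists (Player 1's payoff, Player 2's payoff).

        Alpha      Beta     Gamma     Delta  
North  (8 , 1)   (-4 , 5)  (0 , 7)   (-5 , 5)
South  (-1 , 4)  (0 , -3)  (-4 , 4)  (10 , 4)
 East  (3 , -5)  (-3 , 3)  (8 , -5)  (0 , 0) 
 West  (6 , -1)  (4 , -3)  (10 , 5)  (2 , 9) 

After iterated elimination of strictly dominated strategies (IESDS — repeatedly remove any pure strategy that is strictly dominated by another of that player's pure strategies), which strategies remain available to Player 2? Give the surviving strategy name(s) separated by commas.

Row East is eliminated: West beats it against every remaining column (Alpha: 6>3, Beta: 4>-3, Gamma: 10>8, Delta: 2>0).
Player 2's strategy Beta is strictly dominated by Gamma (North: 7>5, South: 4>-3, West: 5>-3) and is removed.
Among the remaining strategies, none is strictly dominated by another pure strategy of the same player, so the elimination stops.
Surviving strategies — Player 1: {North, South, West}; Player 2: {Alpha, Gamma, Delta}.

Alpha, Gamma, Delta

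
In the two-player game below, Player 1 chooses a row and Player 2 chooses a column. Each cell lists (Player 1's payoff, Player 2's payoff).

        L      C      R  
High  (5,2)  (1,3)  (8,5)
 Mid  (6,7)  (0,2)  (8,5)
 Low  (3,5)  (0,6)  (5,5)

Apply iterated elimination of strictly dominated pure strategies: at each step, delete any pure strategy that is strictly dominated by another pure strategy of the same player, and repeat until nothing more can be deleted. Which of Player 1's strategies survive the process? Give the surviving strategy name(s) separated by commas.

Row Low is eliminated: High beats it against every remaining column (L: 5>3, C: 1>0, R: 8>5).
Column C is eliminated: R beats it against every remaining row (High: 5>3, Mid: 5>2).
Among the remaining strategies, none is strictly dominated by another pure strategy of the same player, so the elimination stops.
Surviving strategies — Player 1: {High, Mid}; Player 2: {L, R}.

High, Mid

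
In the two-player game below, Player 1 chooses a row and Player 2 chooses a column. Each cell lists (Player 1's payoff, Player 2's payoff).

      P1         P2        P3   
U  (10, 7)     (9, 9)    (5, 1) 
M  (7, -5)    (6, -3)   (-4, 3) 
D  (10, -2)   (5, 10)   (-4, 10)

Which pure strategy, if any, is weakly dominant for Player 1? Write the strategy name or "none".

U

U vs M: P1: 10>7, P2: 9>6, P3: 5>-4.
U vs D: P1: 10=10, P2: 9>5, P3: 5>-4.
U is at least as good as every other strategy against every opponent action, so it is weakly dominant.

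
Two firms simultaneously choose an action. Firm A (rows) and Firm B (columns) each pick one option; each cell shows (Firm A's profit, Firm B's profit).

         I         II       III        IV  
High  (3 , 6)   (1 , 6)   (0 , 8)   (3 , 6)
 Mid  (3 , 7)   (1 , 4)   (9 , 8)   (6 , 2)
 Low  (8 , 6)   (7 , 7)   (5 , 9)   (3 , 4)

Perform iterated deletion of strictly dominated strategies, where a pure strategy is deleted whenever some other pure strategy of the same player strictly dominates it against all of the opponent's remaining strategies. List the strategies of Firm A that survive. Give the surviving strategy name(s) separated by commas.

Column I is eliminated: III beats it against every remaining row (High: 8>6, Mid: 8>7, Low: 9>6).
For Firm B, III strictly dominates II on the remaining rows (High: 8>6, Mid: 8>4, Low: 9>7); eliminate II.
Firm A's strategy High is strictly dominated by Mid (III: 9>0, IV: 6>3) and is removed.
Row Low is eliminated: Mid beats it against every remaining column (III: 9>5, IV: 6>3).
For Firm B, III strictly dominates IV on the remaining rows (Mid: 8>2); eliminate IV.
Among the remaining strategies, none is strictly dominated by another pure strategy of the same player, so the elimination stops.
Surviving strategies — Firm A: {Mid}; Firm B: {III}.

Mid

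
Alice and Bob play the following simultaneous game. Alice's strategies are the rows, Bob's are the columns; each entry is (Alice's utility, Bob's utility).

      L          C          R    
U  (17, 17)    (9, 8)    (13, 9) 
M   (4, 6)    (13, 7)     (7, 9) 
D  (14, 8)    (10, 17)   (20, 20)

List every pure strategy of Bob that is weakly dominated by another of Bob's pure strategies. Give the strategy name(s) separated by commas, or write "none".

L: no other strategy beats it everywhere (C at U (17>8); R at U (17>9)).
R weakly dominates C — U: 9>8, M: 9>7, D: 20>17.
R is not dominated — it holds its own against L at M (9>6); C at U (9>8).

C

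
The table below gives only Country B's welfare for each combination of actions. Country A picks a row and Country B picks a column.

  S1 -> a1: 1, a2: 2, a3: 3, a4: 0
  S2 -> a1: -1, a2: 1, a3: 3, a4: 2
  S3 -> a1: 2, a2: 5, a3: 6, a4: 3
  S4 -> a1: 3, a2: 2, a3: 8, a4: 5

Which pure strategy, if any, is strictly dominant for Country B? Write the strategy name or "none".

a3 vs a1: S1: 3>1, S2: 3>-1, S3: 6>2, S4: 8>3.
a3 vs a2: S1: 3>2, S2: 3>1, S3: 6>5, S4: 8>2.
a3 vs a4: S1: 3>0, S2: 3>2, S3: 6>3, S4: 8>5.
a3 strictly beats every other strategy against every opponent action, so it is strictly dominant.

a3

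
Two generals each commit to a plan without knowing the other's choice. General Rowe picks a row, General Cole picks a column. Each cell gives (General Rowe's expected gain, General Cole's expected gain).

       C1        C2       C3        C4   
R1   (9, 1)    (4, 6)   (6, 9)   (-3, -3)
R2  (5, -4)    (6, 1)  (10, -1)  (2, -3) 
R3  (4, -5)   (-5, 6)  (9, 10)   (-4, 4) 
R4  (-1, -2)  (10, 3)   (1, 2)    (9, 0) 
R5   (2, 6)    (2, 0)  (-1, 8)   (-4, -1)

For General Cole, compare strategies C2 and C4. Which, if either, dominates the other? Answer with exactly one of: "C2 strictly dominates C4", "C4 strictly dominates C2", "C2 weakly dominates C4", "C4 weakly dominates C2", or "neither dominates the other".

Compare C2 to C4 across each opponent action: R1: 6>-3, R2: 1>-3, R3: 6>4, R4: 3>0, R5: 0>-1.
Every comparison favours C2, so C2 strictly dominates C4.

C2 strictly dominates C4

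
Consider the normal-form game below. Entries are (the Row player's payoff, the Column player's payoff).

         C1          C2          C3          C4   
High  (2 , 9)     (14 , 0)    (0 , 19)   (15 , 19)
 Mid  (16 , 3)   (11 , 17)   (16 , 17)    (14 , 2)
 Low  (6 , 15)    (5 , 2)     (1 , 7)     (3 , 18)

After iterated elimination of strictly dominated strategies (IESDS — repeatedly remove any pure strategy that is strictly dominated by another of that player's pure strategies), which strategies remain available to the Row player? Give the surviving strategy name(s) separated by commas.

High, Mid

For the Row player, Mid strictly dominates Low on the remaining columns (C1: 16>6, C2: 11>5, C3: 16>1, C4: 14>3); eliminate Low.
The Column player's strategy C1 is strictly dominated by C3 (High: 19>9, Mid: 17>3) and is removed.
Among the remaining strategies, none is strictly dominated by another pure strategy of the same player, so the elimination stops.
Surviving strategies — the Row player: {High, Mid}; the Column player: {C2, C3, C4}.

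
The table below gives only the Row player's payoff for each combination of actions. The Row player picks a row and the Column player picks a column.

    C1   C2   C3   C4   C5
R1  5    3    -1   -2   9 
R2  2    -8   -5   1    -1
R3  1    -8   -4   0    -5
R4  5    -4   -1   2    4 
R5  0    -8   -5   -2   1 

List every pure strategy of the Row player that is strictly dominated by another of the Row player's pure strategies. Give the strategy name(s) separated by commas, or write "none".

Nothing dominates R1: R2 at C1 (5>2); R3 at C1 (5>1); R4 at C1 (5=5); R5 at C1 (5>0).
R4 strictly dominates R2 — C1: 5>2, C2: -4>-8, C3: -1>-5, C4: 2>1, C5: 4>-1.
R4 strictly dominates R3 — C1: 5>1, C2: -4>-8, C3: -1>-4, C4: 2>0, C5: 4>-5.
Nothing dominates R4: R1 at C1 (5=5); R2 at C1 (5>2); R3 at C1 (5>1); R5 at C1 (5>0).
R5: dominated, since R4 does at least as well everywhere (C1: 5>0, C2: -4>-8, C3: -1>-5, C4: 2>-2, C5: 4>1).

R2, R3, R5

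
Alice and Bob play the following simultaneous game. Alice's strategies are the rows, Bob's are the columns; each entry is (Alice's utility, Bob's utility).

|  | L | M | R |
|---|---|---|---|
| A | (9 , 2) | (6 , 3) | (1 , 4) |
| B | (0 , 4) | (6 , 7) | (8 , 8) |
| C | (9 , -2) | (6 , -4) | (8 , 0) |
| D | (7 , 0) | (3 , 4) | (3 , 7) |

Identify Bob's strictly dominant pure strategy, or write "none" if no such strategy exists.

R

R vs L: A: 4>2, B: 8>4, C: 0>-2, D: 7>0.
R vs M: A: 4>3, B: 8>7, C: 0>-4, D: 7>4.
R strictly beats every other strategy against every opponent action, so it is strictly dominant.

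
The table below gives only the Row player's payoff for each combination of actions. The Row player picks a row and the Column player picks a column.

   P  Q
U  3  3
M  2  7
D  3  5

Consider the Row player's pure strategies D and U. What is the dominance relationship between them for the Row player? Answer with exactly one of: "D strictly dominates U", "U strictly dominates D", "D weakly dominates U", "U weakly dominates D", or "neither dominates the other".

D's payoffs vs U's, by the Column player's action — P: 3=3, Q: 5>3.
D is at least as good everywhere and strictly better somewhere (tied only at P), so D weakly but not strictly dominates U.

D weakly dominates U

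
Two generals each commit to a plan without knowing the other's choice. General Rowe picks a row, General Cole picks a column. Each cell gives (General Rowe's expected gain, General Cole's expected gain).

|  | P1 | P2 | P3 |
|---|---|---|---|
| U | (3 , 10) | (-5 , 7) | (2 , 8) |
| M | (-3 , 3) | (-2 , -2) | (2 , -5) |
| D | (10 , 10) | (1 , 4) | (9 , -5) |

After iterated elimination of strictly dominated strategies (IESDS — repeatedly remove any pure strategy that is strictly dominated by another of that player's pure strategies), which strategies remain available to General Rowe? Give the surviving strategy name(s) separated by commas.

D

General Rowe's strategy U is strictly dominated by D (P1: 10>3, P2: 1>-5, P3: 9>2) and is removed.
General Rowe's strategy M is strictly dominated by D (P1: 10>-3, P2: 1>-2, P3: 9>2) and is removed.
Column P2 is eliminated: P1 beats it against every remaining row (D: 10>4).
Column P3 is eliminated: P1 beats it against every remaining row (D: 10>-5).
Among the remaining strategies, none is strictly dominated by another pure strategy of the same player, so the elimination stops.
Surviving strategies — General Rowe: {D}; General Cole: {P1}.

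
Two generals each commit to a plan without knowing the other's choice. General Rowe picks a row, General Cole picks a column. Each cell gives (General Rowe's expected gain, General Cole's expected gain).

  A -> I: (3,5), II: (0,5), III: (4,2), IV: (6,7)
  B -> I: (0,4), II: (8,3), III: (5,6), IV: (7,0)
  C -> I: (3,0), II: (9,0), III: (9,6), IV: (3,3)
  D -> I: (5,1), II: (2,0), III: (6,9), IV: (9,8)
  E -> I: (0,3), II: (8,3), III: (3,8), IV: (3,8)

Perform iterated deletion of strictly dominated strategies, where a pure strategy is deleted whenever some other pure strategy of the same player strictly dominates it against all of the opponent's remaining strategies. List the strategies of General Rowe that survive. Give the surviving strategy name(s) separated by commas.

C

General Rowe's strategy A is strictly dominated by D (I: 5>3, II: 2>0, III: 6>4, IV: 9>6) and is removed.
General Cole's strategy I is strictly dominated by III (B: 6>4, C: 6>0, D: 9>1, E: 8>3) and is removed.
General Cole's strategy II is strictly dominated by III (B: 6>3, C: 6>0, D: 9>0, E: 8>3) and is removed.
General Rowe's strategy B is strictly dominated by D (III: 6>5, IV: 9>7) and is removed.
For General Rowe, D strictly dominates E on the remaining columns (III: 6>3, IV: 9>3); eliminate E.
General Cole's strategy IV is strictly dominated by III (C: 6>3, D: 9>8) and is removed.
Row D is eliminated: C beats it against every remaining column (III: 9>6).
Among the remaining strategies, none is strictly dominated by another pure strategy of the same player, so the elimination stops.
Surviving strategies — General Rowe: {C}; General Cole: {III}.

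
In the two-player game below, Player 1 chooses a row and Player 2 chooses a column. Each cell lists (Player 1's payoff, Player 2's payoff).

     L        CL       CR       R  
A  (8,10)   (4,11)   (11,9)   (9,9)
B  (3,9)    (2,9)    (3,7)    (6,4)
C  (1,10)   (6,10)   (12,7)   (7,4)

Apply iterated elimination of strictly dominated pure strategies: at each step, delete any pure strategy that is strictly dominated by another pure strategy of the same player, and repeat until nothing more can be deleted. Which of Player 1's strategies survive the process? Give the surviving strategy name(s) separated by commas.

Player 1's strategy B is strictly dominated by A (L: 8>3, CL: 4>2, CR: 11>3, R: 9>6) and is removed.
For Player 2, L strictly dominates CR on the remaining rows (A: 10>9, C: 10>7); eliminate CR.
Column R is eliminated: L beats it against every remaining row (A: 10>9, C: 10>4).
Among the remaining strategies, none is strictly dominated by another pure strategy of the same player, so the elimination stops.
Surviving strategies — Player 1: {A, C}; Player 2: {L, CL}.

A, C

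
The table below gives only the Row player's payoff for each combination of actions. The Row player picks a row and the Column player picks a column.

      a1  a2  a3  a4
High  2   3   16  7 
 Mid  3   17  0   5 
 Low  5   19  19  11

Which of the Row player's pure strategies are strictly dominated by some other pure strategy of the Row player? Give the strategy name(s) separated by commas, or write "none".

High: dominated, since Low does at least as well everywhere (a1: 5>2, a2: 19>3, a3: 19>16, a4: 11>7).
Mid is strictly dominated by Low (a1: 5>3, a2: 19>17, a3: 19>0, a4: 11>5).
Low: no other strategy beats it everywhere (High at a1 (5>2); Mid at a1 (5>3)).

High, Mid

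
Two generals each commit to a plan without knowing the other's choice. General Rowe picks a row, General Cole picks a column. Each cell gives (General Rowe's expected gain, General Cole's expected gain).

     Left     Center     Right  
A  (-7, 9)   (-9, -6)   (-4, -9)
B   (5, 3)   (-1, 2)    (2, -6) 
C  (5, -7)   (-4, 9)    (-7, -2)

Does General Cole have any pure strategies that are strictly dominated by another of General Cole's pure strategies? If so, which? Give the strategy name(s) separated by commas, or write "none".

Left: no other strategy beats it everywhere (Center at A (9>-6); Right at A (9>-9)).
Nothing dominates Center: Left at C (9>-7); Right at A (-6>-9).
Center strictly dominates Right — A: -6>-9, B: 2>-6, C: 9>-2.

Right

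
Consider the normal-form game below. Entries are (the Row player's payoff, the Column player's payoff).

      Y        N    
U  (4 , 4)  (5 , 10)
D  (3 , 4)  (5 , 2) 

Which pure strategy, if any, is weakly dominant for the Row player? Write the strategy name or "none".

U vs D: Y: 4>3, N: 5=5.
U is at least as good as every other strategy against every opponent action, so it is weakly dominant.

U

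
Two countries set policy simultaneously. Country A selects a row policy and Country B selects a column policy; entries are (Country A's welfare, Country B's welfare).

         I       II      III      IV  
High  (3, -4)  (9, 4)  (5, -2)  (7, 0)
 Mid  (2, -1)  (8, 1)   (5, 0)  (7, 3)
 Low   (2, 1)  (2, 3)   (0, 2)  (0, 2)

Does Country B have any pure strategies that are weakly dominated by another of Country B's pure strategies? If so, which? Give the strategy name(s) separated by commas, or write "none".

I, III

I: dominated, since II does at least as well everywhere (High: 4>-4, Mid: 1>-1, Low: 3>1).
II: no other strategy beats it everywhere (I at High (4>-4); III at High (4>-2); IV at High (4>0)).
III is weakly dominated by II (High: 4>-2, Mid: 1>0, Low: 3>2).
Nothing dominates IV: I at High (0>-4); II at Mid (3>1); III at High (0>-2).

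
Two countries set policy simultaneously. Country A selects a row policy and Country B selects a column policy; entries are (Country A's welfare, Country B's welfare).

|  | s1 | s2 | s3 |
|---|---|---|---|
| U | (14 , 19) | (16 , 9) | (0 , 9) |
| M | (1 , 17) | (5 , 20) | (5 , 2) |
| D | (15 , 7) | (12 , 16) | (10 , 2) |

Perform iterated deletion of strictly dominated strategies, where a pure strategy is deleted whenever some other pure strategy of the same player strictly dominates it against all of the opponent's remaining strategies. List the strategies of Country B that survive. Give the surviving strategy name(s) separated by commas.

For Country A, D strictly dominates M on the remaining columns (s1: 15>1, s2: 12>5, s3: 10>5); eliminate M.
Column s3 is eliminated: s1 beats it against every remaining row (U: 19>9, D: 7>2).
Among the remaining strategies, none is strictly dominated by another pure strategy of the same player, so the elimination stops.
Surviving strategies — Country A: {U, D}; Country B: {s1, s2}.

s1, s2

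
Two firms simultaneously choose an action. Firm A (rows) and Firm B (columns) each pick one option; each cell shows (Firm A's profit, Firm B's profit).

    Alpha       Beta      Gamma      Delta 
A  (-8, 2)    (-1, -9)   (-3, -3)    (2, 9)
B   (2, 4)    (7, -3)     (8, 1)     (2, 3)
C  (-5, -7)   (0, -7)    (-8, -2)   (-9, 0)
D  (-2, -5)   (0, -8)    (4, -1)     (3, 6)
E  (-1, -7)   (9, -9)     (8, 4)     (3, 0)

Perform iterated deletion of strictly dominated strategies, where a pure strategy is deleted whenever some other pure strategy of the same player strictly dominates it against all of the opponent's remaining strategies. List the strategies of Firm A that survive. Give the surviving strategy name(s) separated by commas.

B, D, E

Row A is eliminated: D beats it against every remaining column (Alpha: -2>-8, Beta: 0>-1, Gamma: 4>-3, Delta: 3>2).
Row C is eliminated: B beats it against every remaining column (Alpha: 2>-5, Beta: 7>0, Gamma: 8>-8, Delta: 2>-9).
For Firm B, Alpha strictly dominates Beta on the remaining rows (B: 4>-3, D: -5>-8, E: -7>-9); eliminate Beta.
Among the remaining strategies, none is strictly dominated by another pure strategy of the same player, so the elimination stops.
Surviving strategies — Firm A: {B, D, E}; Firm B: {Alpha, Gamma, Delta}.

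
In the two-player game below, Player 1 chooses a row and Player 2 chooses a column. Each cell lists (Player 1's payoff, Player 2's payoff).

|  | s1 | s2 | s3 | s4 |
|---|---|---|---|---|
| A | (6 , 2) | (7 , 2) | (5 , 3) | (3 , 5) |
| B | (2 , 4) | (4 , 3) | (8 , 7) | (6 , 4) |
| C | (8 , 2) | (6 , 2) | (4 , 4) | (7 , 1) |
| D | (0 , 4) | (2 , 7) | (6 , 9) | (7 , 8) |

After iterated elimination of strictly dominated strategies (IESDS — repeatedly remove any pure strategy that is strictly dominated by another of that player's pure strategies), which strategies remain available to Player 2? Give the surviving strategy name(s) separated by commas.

Column s1 is eliminated: s3 beats it against every remaining row (A: 3>2, B: 7>4, C: 4>2, D: 9>4).
Column s2 is eliminated: s3 beats it against every remaining row (A: 3>2, B: 7>3, C: 4>2, D: 9>7).
Row A is eliminated: B beats it against every remaining column (s3: 8>5, s4: 6>3).
Column s4 is eliminated: s3 beats it against every remaining row (B: 7>4, C: 4>1, D: 9>8).
Player 1's strategy C is strictly dominated by B (s3: 8>4) and is removed.
Player 1's strategy D is strictly dominated by B (s3: 8>6) and is removed.
Among the remaining strategies, none is strictly dominated by another pure strategy of the same player, so the elimination stops.
Surviving strategies — Player 1: {B}; Player 2: {s3}.

s3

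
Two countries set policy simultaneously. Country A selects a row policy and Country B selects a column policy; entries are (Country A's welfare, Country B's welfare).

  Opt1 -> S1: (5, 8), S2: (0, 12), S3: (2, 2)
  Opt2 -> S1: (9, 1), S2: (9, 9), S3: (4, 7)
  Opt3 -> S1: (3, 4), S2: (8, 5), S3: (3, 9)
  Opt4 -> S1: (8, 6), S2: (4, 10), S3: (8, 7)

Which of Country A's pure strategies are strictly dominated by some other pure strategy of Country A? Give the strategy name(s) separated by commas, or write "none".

Opt2 strictly dominates Opt1 — S1: 9>5, S2: 9>0, S3: 4>2.
Nothing dominates Opt2: Opt1 at S1 (9>5); Opt3 at S1 (9>3); Opt4 at S1 (9>8).
Opt3: dominated, since Opt2 does at least as well everywhere (S1: 9>3, S2: 9>8, S3: 4>3).
Opt4 is not dominated — it holds its own against Opt1 at S1 (8>5); Opt2 at S3 (8>4); Opt3 at S1 (8>3).

Opt1, Opt3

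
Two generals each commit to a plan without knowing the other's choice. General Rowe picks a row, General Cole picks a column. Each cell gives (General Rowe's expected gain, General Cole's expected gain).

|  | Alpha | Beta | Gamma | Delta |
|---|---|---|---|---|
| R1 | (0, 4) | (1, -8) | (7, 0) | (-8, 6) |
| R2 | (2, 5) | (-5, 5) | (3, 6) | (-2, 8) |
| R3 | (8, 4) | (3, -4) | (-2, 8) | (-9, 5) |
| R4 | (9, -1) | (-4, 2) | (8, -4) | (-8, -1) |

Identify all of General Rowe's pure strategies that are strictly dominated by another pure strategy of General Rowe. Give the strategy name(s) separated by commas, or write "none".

Nothing dominates R1: R2 at Beta (1>-5); R3 at Gamma (7>-2); R4 at Beta (1>-4).
R2: no other strategy beats it everywhere (R1 at Alpha (2>0); R3 at Gamma (3>-2); R4 at Delta (-2>-8)).
R3: no other strategy beats it everywhere (R1 at Alpha (8>0); R2 at Alpha (8>2); R4 at Beta (3>-4)).
R4 is not dominated — it holds its own against R1 at Alpha (9>0); R2 at Alpha (9>2); R3 at Alpha (9>8).

none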